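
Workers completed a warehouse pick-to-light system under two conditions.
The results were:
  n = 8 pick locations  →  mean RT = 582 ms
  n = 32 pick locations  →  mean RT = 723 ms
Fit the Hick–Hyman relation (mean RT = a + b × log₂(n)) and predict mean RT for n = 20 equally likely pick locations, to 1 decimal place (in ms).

RT is linear in log₂ n, so two points fix the line:
  b = (723 − 582) / (log₂ 32 − log₂ 8) = 141 / (5 − 3) = 70.500 ms/bit
  a = 582 − 70.500 × 3 = 370.500 ms
Then RT(20) = 370.500 + 70.500 × log₂ 20 = 370.500 + 70.500 × 4.3219 ≈ 675.196 ms.

675.2 ms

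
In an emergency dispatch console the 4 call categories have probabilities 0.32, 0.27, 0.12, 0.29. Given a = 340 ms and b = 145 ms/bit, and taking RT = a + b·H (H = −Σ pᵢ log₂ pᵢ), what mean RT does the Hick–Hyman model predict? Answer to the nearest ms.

619 ms

H = 0.32·log₂(1/0.32) + 0.27·log₂(1/0.27) + 0.12·log₂(1/0.12) + 0.29·log₂(1/0.29) = 1.9210 bits.
RT = 340 + 145 × 1.9210 = 618.55 ms.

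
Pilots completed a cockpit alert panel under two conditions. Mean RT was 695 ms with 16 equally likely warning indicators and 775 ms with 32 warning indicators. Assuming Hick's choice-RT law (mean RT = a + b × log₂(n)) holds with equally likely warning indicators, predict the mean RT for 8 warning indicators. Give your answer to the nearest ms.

615 ms

RT is linear in log₂ n, so two points fix the line:
  b = (775 − 695) / (log₂ 32 − log₂ 16) = 80 / (5 − 4) = 80 ms/bit
  a = 695 − 80 × 4 = 375 ms
Then RT(8) = 375 + 80 × log₂ 8 = 375 + 80 × 3 ≈ 615.000 ms.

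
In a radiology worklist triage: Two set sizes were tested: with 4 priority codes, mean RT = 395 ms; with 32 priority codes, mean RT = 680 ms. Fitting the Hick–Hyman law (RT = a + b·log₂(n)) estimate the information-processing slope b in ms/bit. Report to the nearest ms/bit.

95 ms/bit

Slope: b = (680 − 395) / (log₂ 32 − log₂ 4) = 285/3.0000 = 95 ms/bit.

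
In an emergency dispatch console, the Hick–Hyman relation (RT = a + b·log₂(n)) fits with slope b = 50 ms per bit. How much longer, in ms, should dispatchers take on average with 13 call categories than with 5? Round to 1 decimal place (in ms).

Only the slope matters, since a is common to both: ΔRT = b·log₂(n₂/n₁).
log₂(13) − log₂(5) = 3.7004 − 2.3219 = 1.3785.
ΔRT = 50 × 1.3785 = 68.926 ms.

68.9 ms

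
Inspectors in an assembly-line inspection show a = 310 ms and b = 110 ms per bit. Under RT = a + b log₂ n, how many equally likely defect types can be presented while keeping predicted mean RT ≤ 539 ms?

4

110·log₂ n ≤ 539 − 310 = 229, giving log₂ n ≤ 2.0818 and n ≤ 4.233. The largest whole number is 4.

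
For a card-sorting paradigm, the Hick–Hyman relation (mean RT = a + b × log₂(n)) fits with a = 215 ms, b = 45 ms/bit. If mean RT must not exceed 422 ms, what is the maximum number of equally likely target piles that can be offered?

45·log₂ n ≤ 422 − 215 = 207, giving log₂ n ≤ 4.6000 and n ≤ 24.251. The largest whole number is 24.

24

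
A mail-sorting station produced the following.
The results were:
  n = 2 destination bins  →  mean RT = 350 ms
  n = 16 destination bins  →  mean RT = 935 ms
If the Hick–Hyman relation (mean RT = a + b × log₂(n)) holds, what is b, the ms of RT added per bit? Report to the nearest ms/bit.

The slope on a log₂ axis is (935 − 350) / (4 − 1) = 195 ms/bit.

195 ms/bit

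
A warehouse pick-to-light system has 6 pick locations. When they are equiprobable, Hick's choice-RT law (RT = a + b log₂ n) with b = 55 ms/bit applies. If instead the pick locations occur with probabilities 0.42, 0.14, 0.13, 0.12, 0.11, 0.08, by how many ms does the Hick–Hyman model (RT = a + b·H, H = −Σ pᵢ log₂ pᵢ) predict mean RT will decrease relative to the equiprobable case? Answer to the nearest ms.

The RT saving is b·ΔH. Equiprobable H₀ = log₂(6) = 2.5850 bits; with the given probabilities H = 2.3143 bits.
b·(H₀ − H) = 55 × (2.5850 − 2.3143) = 14.89 ms.

15 ms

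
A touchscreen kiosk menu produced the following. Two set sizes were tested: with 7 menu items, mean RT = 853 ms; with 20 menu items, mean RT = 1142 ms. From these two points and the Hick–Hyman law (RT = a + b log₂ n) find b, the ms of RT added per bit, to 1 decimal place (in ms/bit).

190.8 ms/bit

b = (RT₂ − RT₁)/(log₂ n₂ − log₂ n₁) = (1142 − 853)/(4.3219 − 2.8074) = 190.813 ms/bit.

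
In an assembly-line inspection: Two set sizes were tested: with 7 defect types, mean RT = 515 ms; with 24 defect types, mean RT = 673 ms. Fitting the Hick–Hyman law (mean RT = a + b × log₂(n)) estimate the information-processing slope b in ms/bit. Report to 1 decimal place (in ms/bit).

Slope: b = (673 − 515) / (log₂ 24 − log₂ 7) = 158/1.7776 = 88.884 ms/bit.

88.9 ms/bit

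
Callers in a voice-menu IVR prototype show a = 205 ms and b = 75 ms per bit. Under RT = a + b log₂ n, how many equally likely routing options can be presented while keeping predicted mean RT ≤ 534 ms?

Information budget: (534 − 205)/75 = 4.3867 bits, so n ≤ 2^4.3867 = 20.918 → at most 20.

20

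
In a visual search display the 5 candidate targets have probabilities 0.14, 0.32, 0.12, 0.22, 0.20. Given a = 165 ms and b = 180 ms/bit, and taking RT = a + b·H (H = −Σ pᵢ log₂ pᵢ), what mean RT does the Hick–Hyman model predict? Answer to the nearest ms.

567 ms

H = 0.14·log₂(1/0.14) + 0.32·log₂(1/0.32) + 0.12·log₂(1/0.12) + 0.22·log₂(1/0.22) + 0.20·log₂(1/0.20) = 2.2352 bits.
RT = 165 + 180 × 2.2352 = 567.33 ms.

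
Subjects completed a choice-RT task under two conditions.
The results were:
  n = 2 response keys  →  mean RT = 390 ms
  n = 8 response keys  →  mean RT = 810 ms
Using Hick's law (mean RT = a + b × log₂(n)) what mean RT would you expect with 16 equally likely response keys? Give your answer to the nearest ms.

RT is linear in log₂ n, so two points fix the line:
  b = (810 − 390) / (log₂ 8 − log₂ 2) = 420 / (3 − 1) = 210 ms/bit
  a = 390 − 210 × 1 = 180 ms
Then RT(16) = 180 + 210 × log₂ 16 = 180 + 210 × 4 ≈ 1020.000 ms.

1020 ms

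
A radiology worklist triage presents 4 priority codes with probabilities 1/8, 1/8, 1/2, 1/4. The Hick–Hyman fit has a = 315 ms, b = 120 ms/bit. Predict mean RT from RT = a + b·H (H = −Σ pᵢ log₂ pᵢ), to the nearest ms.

H = −Σ pᵢ log₂ pᵢ = 0.125·3 + 0.125·3 + 0.5·1 + 0.25·2 = 1.750 bits.
RT = 315 + 120 × 1.750 = 525.00 ms.

525 ms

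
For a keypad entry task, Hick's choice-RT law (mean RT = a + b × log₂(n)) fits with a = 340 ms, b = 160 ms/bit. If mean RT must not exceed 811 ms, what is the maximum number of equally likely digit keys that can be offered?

7

Information budget: (811 − 340)/160 = 2.9438 bits, so n ≤ 2^2.9438 = 7.694 → at most 7.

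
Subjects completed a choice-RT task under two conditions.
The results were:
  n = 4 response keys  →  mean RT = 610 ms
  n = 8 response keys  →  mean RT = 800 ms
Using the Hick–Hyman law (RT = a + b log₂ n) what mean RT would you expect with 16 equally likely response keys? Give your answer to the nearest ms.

990 ms

RT is linear in log₂ n, so two points fix the line:
  b = (800 − 610) / (log₂ 8 − log₂ 4) = 190 / (3 − 2) = 190 ms/bit
  a = 610 − 190 × 2 = 230 ms
Then RT(16) = 230 + 190 × log₂ 16 = 230 + 190 × 4 ≈ 990.000 ms.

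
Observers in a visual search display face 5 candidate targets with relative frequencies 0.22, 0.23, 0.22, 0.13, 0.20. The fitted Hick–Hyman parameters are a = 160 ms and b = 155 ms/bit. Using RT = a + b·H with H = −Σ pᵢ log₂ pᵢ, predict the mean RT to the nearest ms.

Entropy contributions −pᵢ log₂ pᵢ: 0.4806, 0.4877, 0.4806, 0.3826, 0.4644; sum H = 2.2958 bits.
RT = a + bH = 160 + 155·2.2958 = 515.86 ms.

516 ms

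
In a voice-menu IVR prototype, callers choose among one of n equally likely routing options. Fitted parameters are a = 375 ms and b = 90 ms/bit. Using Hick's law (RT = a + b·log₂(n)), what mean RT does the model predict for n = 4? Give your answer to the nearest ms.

555 ms

log₂(4) = 2 bits, so RT = 375 + 90 × 2 ≈ 555.000 ms.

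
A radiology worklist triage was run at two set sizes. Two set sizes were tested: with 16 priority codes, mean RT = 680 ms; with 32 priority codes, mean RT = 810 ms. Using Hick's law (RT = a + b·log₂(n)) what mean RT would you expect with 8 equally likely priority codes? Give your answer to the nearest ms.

550 ms

Fit slope and intercept:
  b = (810 − 680) / (log₂ 32 − log₂ 16) = 130 / (5 − 4) = 130 ms/bit
  a = 680 − 130 × 4 = 160 ms
Then RT(8) = 160 + 130 × log₂ 8 = 160 + 130 × 3 ≈ 550.000 ms.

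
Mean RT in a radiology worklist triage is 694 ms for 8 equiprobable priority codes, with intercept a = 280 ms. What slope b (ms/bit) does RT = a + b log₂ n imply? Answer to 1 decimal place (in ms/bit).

log₂(8) = 3 bits.
b = (RT − a)/log₂ n = (694 − 280) / 3 = 138.000 ms/bit.

138.0 ms/bit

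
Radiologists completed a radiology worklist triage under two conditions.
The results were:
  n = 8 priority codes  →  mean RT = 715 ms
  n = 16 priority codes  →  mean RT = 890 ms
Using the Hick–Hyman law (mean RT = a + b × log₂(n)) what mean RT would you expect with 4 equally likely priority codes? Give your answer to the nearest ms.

Fit slope and intercept:
  b = (890 − 715) / (log₂ 16 − log₂ 8) = 175 / (4 − 3) = 175 ms/bit
  a = 715 − 175 × 3 = 190 ms
Then RT(4) = 190 + 175 × log₂ 4 = 190 + 175 × 2 ≈ 540.000 ms.

540 ms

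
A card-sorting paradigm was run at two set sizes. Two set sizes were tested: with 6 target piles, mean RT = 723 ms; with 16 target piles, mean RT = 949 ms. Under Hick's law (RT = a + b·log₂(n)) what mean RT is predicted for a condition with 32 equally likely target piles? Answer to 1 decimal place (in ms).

With log₂ n on the abscissa the relation is linear; from the two conditions:
  b = (949 − 723) / (log₂ 16 − log₂ 6) = 226 / (4 − 2.5850) = 159.713 ms/bit
  a = 723 − 159.713 × 2.5850 = 310.148 ms
Then RT(32) = 310.148 + 159.713 × log₂ 32 = 310.148 + 159.713 × 5 ≈ 1108.713 ms.

1108.7 ms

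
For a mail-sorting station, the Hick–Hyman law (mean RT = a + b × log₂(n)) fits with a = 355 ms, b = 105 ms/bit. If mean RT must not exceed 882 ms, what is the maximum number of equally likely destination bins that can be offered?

32

Information budget: (882 − 355)/105 = 5.0190 bits, so n ≤ 2^5.0190 = 32.425 → at most 32.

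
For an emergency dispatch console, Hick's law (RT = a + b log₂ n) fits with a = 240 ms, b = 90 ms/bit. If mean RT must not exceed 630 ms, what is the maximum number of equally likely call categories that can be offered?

90·log₂ n ≤ 630 − 240 = 390, giving log₂ n ≤ 4.3333 and n ≤ 20.159. The largest whole number is 20.

20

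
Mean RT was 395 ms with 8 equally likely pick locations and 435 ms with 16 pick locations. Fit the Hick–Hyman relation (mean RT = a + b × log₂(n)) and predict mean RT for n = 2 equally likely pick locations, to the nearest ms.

RT is linear in log₂ n, so two points fix the line:
  b = (435 − 395) / (log₂ 16 − log₂ 8) = 40 / (4 − 3) = 40 ms/bit
  a = 395 − 40 × 3 = 275 ms
Then RT(2) = 275 + 40 × log₂ 2 = 275 + 40 × 1 ≈ 315.000 ms.

315 ms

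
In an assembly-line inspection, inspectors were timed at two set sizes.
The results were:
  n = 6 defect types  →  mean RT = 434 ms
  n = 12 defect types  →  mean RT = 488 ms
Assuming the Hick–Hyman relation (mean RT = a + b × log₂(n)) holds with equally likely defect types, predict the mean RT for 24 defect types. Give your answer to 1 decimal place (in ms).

With log₂ n on the abscissa the relation is linear; from the two conditions:
  b = (488 − 434) / (log₂ 12 − log₂ 6) = 54 / (3.5850 − 2.5850) = 54.000 ms/bit
  a = 434 − 54.000 × 2.5850 = 294.412 ms
Then RT(24) = 294.412 + 54.000 × log₂ 24 = 294.412 + 54.000 × 4.5850 ≈ 542.000 ms.

542.0 ms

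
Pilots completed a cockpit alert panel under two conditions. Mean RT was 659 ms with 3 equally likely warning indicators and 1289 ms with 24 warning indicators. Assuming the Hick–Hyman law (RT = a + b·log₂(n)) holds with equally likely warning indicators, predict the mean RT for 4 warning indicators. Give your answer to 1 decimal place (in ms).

RT is linear in log₂ n, so two points fix the line:
  b = (1289 − 659) / (log₂ 24 − log₂ 3) = 630 / (4.5850 − 1.5850) = 210.000 ms/bit
  a = 659 − 210.000 × 1.5850 = 326.158 ms
Then RT(4) = 326.158 + 210.000 × log₂ 4 = 326.158 + 210.000 × 2 ≈ 746.158 ms.

746.2 ms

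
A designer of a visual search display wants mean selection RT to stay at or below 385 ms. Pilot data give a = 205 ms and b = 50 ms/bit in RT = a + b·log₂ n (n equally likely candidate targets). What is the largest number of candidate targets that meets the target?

50·log₂ n ≤ 385 − 205 = 180, giving log₂ n ≤ 3.6000 and n ≤ 12.126. The largest whole number is 12.

12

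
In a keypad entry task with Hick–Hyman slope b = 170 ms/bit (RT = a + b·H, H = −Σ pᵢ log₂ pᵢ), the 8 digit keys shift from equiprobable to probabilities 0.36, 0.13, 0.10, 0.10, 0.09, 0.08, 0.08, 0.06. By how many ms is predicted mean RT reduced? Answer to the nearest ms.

48 ms

Equiprobable entropy H₀ = log₂ 8 = 3.0000 bits.
Skewed entropy H = −Σ pᵢ log₂ pᵢ = 2.7168 bits.
ΔRT = b·(H₀ − H) = 170 × 0.2832 = 48.14 ms.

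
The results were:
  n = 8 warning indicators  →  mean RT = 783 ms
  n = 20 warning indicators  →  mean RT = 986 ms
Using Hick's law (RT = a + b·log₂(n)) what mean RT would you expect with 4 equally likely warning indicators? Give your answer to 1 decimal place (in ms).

Solve the two-equation system in a and b:
  b = (986 − 783) / (log₂ 20 − log₂ 8) = 203 / (4.3219 − 3) = 153.564 ms/bit
  a = 783 − 153.564 × 3 = 322.309 ms
Then RT(4) = 322.309 + 153.564 × log₂ 4 = 322.309 + 153.564 × 2 ≈ 629.436 ms.

629.4 ms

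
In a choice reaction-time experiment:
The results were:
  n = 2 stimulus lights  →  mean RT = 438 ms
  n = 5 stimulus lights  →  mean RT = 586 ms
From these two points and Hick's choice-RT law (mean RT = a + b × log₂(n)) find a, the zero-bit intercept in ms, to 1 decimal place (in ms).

326.0 ms

b = (RT₂ − RT₁)/(log₂ n₂ − log₂ n₁) = (586 − 438)/(2.3219 − 1) = 111.958 ms/bit.
a = RT₁ − b·log₂ n₁ = 438 − 111.958 × 1 = 326.042 ms.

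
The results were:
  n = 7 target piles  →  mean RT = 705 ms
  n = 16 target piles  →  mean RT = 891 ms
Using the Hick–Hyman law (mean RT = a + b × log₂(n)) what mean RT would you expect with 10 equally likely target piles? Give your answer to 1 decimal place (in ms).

785.3 ms

Fit slope and intercept:
  b = (891 − 705) / (log₂ 16 − log₂ 7) = 186 / (4 − 2.8074) = 155.956 ms/bit
  a = 705 − 155.956 × 2.8074 = 267.177 ms
Then RT(10) = 267.177 + 155.956 × log₂ 10 = 267.177 + 155.956 × 3.3219 ≈ 785.251 ms.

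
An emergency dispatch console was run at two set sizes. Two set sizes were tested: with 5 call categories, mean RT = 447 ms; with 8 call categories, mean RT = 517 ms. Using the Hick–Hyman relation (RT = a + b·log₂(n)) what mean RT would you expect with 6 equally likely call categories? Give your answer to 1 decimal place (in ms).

474.2 ms

Fit slope and intercept:
  b = (517 − 447) / (log₂ 8 − log₂ 5) = 70 / (3 − 2.3219) = 103.234 ms/bit
  a = 447 − 103.234 × 2.3219 = 207.298 ms
Then RT(6) = 207.298 + 103.234 × log₂ 6 = 207.298 + 103.234 × 2.5850 ≈ 474.154 ms.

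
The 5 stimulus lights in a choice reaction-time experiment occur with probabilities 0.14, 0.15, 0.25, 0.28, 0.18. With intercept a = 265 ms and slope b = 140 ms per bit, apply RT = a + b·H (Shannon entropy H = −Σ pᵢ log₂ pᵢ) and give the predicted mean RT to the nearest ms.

H = 0.14·log₂(1/0.14) + 0.15·log₂(1/0.15) + 0.25·log₂(1/0.25) + 0.28·log₂(1/0.28) + 0.18·log₂(1/0.18) = 2.2672 bits.
RT = 265 + 140 × 2.2672 = 582.41 ms.

582 ms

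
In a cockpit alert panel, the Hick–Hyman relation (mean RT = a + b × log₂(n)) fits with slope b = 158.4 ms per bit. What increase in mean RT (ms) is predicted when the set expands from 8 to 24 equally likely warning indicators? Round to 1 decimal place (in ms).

Only the slope matters, since a is common to both: ΔRT = b·log₂(n₂/n₁).
log₂(24) − log₂(8) = 4.5850 − 3 = 1.5850.
ΔRT = 158.4 × 1.5850 = 251.058 ms.

251.1 ms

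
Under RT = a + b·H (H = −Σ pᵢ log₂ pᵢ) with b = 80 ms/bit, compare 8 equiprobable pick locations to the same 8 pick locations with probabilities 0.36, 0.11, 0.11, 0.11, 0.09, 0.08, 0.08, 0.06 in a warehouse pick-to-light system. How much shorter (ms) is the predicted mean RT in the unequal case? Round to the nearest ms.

Equiprobable entropy H₀ = log₂ 8 = 3.0000 bits.
Skewed entropy H = −Σ pᵢ log₂ pᵢ = 2.7207 bits.
ΔRT = b·(H₀ − H) = 80 × 0.2793 = 22.35 ms.

22 ms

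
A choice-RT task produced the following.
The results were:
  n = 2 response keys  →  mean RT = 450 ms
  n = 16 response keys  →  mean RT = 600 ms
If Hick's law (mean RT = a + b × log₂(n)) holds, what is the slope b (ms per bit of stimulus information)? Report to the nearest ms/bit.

The slope on a log₂ axis is (600 − 450) / (4 − 1) = 50 ms/bit.

50 ms/bit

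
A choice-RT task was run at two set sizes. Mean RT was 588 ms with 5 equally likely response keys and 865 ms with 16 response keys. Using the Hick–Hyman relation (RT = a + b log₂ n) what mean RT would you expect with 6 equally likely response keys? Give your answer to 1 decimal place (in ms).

RT is linear in log₂ n, so two points fix the line:
  b = (865 − 588) / (log₂ 16 − log₂ 5) = 277 / (4 − 2.3219) = 165.070 ms/bit
  a = 588 − 165.070 × 2.3219 = 204.718 ms
Then RT(6) = 204.718 + 165.070 × log₂ 6 = 204.718 + 165.070 × 2.5850 ≈ 631.419 ms.

631.4 ms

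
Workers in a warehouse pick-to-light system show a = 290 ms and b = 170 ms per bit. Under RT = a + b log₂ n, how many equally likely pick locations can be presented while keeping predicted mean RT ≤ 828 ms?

Information budget: (828 − 290)/170 = 3.1647 bits, so n ≤ 2^3.1647 = 8.968 → at most 8.

8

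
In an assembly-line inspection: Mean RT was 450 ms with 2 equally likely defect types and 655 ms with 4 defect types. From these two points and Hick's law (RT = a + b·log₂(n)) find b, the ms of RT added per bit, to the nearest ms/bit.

205 ms/bit

Slope: b = (655 − 450) / (log₂ 4 − log₂ 2) = 205/1.0000 = 205 ms/bit.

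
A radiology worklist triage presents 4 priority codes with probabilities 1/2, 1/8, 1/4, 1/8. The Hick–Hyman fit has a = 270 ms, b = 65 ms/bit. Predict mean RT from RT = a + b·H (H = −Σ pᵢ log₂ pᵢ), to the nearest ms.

384 ms

H = −Σ pᵢ log₂ pᵢ = 0.5·1 + 0.125·3 + 0.25·2 + 0.125·3 = 1.750 bits.
RT = 270 + 65 × 1.750 = 383.75 ms.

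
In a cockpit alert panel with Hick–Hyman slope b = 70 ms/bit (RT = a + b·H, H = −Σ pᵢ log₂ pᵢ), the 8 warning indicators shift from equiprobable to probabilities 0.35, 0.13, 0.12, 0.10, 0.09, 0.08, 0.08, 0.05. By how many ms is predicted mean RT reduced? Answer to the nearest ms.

19 ms

Equiprobable entropy H₀ = log₂ 8 = 3.0000 bits.
Skewed entropy H = −Σ pᵢ log₂ pᵢ = 2.7238 bits.
ΔRT = b·(H₀ − H) = 70 × 0.2762 = 19.34 ms.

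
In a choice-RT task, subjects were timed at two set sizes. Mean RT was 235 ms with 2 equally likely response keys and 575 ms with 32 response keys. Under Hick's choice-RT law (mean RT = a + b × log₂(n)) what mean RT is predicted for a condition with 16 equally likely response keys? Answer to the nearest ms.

RT is linear in log₂ n, so two points fix the line:
  b = (575 − 235) / (log₂ 32 − log₂ 2) = 340 / (5 − 1) = 85 ms/bit
  a = 235 − 85 × 1 = 150 ms
Then RT(16) = 150 + 85 × log₂ 16 = 150 + 85 × 4 ≈ 490.000 ms.

490 ms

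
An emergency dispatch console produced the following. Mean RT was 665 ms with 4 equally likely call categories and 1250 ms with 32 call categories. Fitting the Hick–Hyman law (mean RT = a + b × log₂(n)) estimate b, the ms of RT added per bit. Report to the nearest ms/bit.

195 ms/bit

b = (RT₂ − RT₁)/(log₂ n₂ − log₂ n₁) = (1250 − 665)/(5 − 2) = 195 ms/bit.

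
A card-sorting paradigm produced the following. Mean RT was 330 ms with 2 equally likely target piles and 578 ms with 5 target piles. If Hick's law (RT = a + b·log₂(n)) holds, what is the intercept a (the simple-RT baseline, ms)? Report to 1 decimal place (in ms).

b = (RT₂ − RT₁)/(log₂ n₂ − log₂ n₁) = (578 − 330)/(2.3219 − 1) = 187.605 ms/bit.
a = RT₁ − b·log₂ n₁ = 330 − 187.605 × 1 = 142.395 ms.

142.4 ms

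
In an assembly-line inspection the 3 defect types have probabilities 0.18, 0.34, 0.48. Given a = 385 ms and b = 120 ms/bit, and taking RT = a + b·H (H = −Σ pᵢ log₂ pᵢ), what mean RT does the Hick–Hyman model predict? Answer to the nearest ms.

563 ms

H = 0.18·log₂(1/0.18) + 0.34·log₂(1/0.34) + 0.48·log₂(1/0.48) = 1.4828 bits.
RT = 385 + 120 × 1.4828 = 562.93 ms.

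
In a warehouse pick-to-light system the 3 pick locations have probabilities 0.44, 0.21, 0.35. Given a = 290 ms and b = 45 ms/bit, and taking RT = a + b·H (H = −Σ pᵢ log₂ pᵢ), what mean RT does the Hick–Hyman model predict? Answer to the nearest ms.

H = 0.44·log₂(1/0.44) + 0.21·log₂(1/0.21) + 0.35·log₂(1/0.35) = 1.5241 bits.
RT = 290 + 45 × 1.5241 = 358.58 ms.

359 ms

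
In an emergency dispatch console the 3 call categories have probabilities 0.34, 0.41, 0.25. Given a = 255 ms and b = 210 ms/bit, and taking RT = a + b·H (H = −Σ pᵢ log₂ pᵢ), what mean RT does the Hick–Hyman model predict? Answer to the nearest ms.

582 ms

Entropy contributions −pᵢ log₂ pᵢ: 0.5292, 0.5274, 0.5000; sum H = 1.5566 bits.
RT = a + bH = 255 + 210·1.5566 = 581.88 ms.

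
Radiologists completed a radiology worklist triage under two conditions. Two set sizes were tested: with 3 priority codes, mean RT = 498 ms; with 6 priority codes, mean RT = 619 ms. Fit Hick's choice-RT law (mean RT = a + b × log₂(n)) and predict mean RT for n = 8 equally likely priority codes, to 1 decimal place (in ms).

669.2 ms

RT is linear in log₂ n, so two points fix the line:
  b = (619 − 498) / (log₂ 6 − log₂ 3) = 121 / (2.5850 − 1.5850) = 121.000 ms/bit
  a = 498 − 121.000 × 1.5850 = 306.220 ms
Then RT(8) = 306.220 + 121.000 × log₂ 8 = 306.220 + 121.000 × 3 ≈ 669.220 ms.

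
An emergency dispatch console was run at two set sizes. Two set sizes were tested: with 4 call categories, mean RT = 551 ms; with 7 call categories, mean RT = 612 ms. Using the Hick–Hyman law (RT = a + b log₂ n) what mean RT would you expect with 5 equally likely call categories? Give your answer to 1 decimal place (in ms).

With log₂ n on the abscissa the relation is linear; from the two conditions:
  b = (612 − 551) / (log₂ 7 − log₂ 4) = 61 / (2.8074 − 2) = 75.555 ms/bit
  a = 551 − 75.555 × 2 = 399.889 ms
Then RT(5) = 399.889 + 75.555 × log₂ 5 = 399.889 + 75.555 × 2.3219 ≈ 575.323 ms.

575.3 ms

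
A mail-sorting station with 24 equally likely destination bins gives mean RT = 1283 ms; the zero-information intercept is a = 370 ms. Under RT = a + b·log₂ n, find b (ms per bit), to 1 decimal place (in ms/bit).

199.1 ms/bit

b = (1283 − 370) / log₂(24) = 913 / 4.5850 = 199.129 ms/bit.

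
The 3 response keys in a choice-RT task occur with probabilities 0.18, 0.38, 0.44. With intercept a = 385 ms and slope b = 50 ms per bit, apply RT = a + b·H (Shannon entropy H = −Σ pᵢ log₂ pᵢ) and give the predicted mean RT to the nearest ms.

H = 0.18·log₂(1/0.18) + 0.38·log₂(1/0.38) + 0.44·log₂(1/0.44) = 1.4969 bits.
RT = 385 + 50 × 1.4969 = 459.85 ms.

460 ms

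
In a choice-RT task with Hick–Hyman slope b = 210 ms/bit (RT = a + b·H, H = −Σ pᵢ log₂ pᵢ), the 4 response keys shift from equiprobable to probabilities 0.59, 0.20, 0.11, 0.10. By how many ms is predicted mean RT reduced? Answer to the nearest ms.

85 ms

Equiprobable entropy H₀ = log₂ 4 = 2.0000 bits.
Skewed entropy H = −Σ pᵢ log₂ pᵢ = 1.5960 bits.
ΔRT = b·(H₀ − H) = 210 × 0.4040 = 84.84 ms.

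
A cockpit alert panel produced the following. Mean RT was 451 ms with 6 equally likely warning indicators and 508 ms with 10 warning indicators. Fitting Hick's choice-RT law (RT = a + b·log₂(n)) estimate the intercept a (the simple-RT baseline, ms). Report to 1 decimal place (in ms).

251.1 ms

b = (RT₂ − RT₁)/(log₂ n₂ − log₂ n₁) = (508 − 451)/(3.3219 − 2.5850) = 77.344 ms/bit.
a = RT₁ − b·log₂ n₁ = 451 − 77.344 × 2.5850 = 251.068 ms.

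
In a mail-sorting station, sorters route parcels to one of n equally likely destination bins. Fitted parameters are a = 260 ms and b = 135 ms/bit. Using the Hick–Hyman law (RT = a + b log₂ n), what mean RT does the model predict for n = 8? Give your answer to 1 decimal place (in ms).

log₂(8) = 3 bits, so RT = 260 + 135 × 3 ≈ 665.000 ms.

665.0 ms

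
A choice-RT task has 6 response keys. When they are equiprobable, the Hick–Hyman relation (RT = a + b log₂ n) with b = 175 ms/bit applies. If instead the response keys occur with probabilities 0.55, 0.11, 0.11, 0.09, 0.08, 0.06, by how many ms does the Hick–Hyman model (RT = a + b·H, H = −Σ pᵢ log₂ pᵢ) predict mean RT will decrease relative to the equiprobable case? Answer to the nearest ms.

Equiprobable entropy H₀ = log₂ 6 = 2.5850 bits.
Skewed entropy H = −Σ pᵢ log₂ pᵢ = 2.0226 bits.
ΔRT = b·(H₀ − H) = 175 × 0.5623 = 98.41 ms.

98 ms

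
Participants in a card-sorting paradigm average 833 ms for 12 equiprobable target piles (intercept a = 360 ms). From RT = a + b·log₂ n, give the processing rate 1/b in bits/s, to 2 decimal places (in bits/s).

Choice component = 833 − 360 = 473 ms over log₂(12) = 3.5850 bits.
b = 473 / 3.5850 = 131.940 ms/bit, so 1/b = 7.579 bits/s.

7.58 bits/s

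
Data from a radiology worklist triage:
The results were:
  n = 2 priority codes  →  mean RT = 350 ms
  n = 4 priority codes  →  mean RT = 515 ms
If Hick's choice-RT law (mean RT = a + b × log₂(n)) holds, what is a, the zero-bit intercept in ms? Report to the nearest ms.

The slope on a log₂ axis is (515 − 350) / (2 − 1) = 165 ms/bit.
Intercept: a = 350 − 165·log₂(2) = 185.000 ms.

185 ms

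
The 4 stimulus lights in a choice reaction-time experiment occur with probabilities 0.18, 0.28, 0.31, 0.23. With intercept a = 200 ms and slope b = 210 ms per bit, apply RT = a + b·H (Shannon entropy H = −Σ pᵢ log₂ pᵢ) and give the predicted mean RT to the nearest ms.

614 ms

H = 0.18·log₂(1/0.18) + 0.28·log₂(1/0.28) + 0.31·log₂(1/0.31) + 0.23·log₂(1/0.23) = 1.9710 bits.
RT = 200 + 210 × 1.9710 = 613.91 ms.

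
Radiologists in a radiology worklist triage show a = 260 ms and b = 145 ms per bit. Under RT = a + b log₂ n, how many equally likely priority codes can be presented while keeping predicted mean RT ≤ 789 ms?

12

Set 260 + 145·log₂ n ≤ 789 → log₂ n ≤ (789 − 260)/145 = 3.6483.
So n ≤ 2^3.6483 = 12.538; the largest integer n is 12.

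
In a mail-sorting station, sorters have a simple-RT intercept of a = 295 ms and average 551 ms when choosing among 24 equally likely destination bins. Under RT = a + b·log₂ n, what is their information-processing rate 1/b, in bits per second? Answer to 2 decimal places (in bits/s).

17.91 bits/s

b = (551 − 295)/log₂ 24 = 256/4.5850 = 55.835 ms per bit = 0.05583 s/bit; the reciprocal is 17.910 bits/s.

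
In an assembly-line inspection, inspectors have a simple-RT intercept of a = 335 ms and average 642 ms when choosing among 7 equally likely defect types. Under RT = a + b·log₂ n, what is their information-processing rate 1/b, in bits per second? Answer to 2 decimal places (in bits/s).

9.14 bits/s

b = (642 − 335)/log₂ 7 = 307/2.8074 = 109.356 ms per bit = 0.10936 s/bit; the reciprocal is 9.144 bits/s.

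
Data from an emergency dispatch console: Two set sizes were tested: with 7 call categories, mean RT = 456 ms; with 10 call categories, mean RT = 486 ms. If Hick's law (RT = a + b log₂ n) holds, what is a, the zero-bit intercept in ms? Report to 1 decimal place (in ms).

Slope: b = (486 − 456) / (log₂ 10 − log₂ 7) = 30/0.5146 = 58.301 ms/bit.
Intercept: a = 456 − 58.301·log₂(7) = 292.329 ms.

292.3 ms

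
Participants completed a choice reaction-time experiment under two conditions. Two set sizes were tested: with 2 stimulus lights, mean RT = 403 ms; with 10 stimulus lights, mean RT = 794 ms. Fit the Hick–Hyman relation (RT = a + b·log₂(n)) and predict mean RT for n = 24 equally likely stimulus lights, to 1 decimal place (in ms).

With log₂ n on the abscissa the relation is linear; from the two conditions:
  b = (794 − 403) / (log₂ 10 − log₂ 2) = 391 / (3.3219 − 1) = 168.395 ms/bit
  a = 403 − 168.395 × 1 = 234.605 ms
Then RT(24) = 234.605 + 168.395 × log₂ 24 = 234.605 + 168.395 × 4.5850 ≈ 1006.688 ms.

1006.7 ms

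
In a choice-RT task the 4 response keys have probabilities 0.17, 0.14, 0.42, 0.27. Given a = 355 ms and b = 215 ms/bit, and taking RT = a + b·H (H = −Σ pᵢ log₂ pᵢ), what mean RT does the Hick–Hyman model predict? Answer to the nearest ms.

H = 0.17·log₂(1/0.17) + 0.14·log₂(1/0.14) + 0.42·log₂(1/0.42) + 0.27·log₂(1/0.27) = 1.8674 bits.
RT = 355 + 215 × 1.8674 = 756.48 ms.

756 ms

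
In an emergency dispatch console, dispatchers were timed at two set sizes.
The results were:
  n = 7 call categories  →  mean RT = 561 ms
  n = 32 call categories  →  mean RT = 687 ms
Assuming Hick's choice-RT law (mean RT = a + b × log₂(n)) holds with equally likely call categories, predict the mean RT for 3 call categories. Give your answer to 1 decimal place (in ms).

Fit slope and intercept:
  b = (687 − 561) / (log₂ 32 − log₂ 7) = 126 / (5 − 2.8074) = 57.465 ms/bit
  a = 561 − 57.465 × 2.8074 = 399.676 ms
Then RT(3) = 399.676 + 57.465 × log₂ 3 = 399.676 + 57.465 × 1.5850 ≈ 490.755 ms.

490.8 ms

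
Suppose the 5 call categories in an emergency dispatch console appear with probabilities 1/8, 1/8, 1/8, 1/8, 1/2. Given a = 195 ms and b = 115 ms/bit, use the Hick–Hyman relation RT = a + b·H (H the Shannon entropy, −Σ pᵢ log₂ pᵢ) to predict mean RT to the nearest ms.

H = −Σ pᵢ log₂ pᵢ = 0.125·3 + 0.125·3 + 0.125·3 + 0.125·3 + 0.5·1 = 2.000 bits.
RT = 195 + 115 × 2.000 = 425.00 ms.

425 ms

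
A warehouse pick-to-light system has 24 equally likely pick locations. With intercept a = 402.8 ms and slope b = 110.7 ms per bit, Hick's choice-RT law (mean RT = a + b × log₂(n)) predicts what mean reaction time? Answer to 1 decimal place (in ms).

910.4 ms

log₂(24) = 4.5850 bits, so RT = 402.8 + 110.7 × 4.5850 ≈ 910.355 ms.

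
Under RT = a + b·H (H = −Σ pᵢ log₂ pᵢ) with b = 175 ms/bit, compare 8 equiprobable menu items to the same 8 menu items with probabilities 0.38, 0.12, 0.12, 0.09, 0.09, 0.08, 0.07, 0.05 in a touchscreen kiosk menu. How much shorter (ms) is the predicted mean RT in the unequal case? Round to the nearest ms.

58 ms

The RT saving is b·ΔH. Equiprobable H₀ = log₂(8) = 3.0000 bits; with the given probabilities H = 2.6661 bits.
b·(H₀ − H) = 175 × (3.0000 − 2.6661) = 58.44 ms.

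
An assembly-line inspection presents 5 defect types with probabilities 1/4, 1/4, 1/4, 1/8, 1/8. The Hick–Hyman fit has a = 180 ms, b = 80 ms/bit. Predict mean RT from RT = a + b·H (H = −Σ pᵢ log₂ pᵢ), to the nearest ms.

Each term −pᵢ log₂ pᵢ: 0.25·2 + 0.25·2 + 0.25·2 + 0.125·3 + 0.125·3; summed, H = 2.250 bits.
Mean RT = a + bH = 180 + 80·2.250 = 360.00 ms.

360 ms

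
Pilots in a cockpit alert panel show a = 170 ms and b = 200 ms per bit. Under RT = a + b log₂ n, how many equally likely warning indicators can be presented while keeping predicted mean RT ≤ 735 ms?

Set 170 + 200·log₂ n ≤ 735 → log₂ n ≤ (735 − 170)/200 = 2.8250.
So n ≤ 2^2.8250 = 7.086; the largest integer n is 7.

7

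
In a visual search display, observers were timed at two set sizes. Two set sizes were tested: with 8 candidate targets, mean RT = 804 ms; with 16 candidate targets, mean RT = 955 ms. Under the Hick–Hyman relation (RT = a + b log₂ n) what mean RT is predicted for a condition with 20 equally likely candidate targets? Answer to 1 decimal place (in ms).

1003.6 ms

Solve the two-equation system in a and b:
  b = (955 − 804) / (log₂ 16 − log₂ 8) = 151 / (4 − 3) = 151.000 ms/bit
  a = 804 − 151.000 × 3 = 351.000 ms
Then RT(20) = 351.000 + 151.000 × log₂ 20 = 351.000 + 151.000 × 4.3219 ≈ 1003.611 ms.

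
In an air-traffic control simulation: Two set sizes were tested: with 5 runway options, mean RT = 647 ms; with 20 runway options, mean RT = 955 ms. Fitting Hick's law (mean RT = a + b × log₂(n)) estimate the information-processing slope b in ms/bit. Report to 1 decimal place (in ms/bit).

b = (RT₂ − RT₁)/(log₂ n₂ − log₂ n₁) = (955 − 647)/(4.3219 − 2.3219) = 154.000 ms/bit.

154.0 ms/bit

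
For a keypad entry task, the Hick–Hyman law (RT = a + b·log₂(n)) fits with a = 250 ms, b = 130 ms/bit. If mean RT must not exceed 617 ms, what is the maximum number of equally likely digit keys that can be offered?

Information budget: (617 − 250)/130 = 2.8231 bits, so n ≤ 2^2.8231 = 7.077 → at most 7.

7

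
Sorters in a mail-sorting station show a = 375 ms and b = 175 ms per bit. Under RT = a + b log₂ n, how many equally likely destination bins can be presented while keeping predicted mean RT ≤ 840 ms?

Information budget: (840 − 375)/175 = 2.6571 bits, so n ≤ 2^2.6571 = 6.308 → at most 6.

6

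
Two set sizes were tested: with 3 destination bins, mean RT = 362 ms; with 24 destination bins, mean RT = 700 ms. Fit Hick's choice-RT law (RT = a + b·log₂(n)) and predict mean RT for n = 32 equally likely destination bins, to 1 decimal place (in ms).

746.8 ms

Fit slope and intercept:
  b = (700 − 362) / (log₂ 24 − log₂ 3) = 338 / (4.5850 − 1.5850) = 112.667 ms/bit
  a = 362 − 112.667 × 1.5850 = 183.428 ms
Then RT(32) = 183.428 + 112.667 × log₂ 32 = 183.428 + 112.667 × 5 ≈ 746.761 ms.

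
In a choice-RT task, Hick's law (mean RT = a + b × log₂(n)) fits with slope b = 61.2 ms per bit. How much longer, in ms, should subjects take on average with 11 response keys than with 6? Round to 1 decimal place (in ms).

53.5 ms

Only the slope matters, since a is common to both: ΔRT = b·log₂(n₂/n₁).
log₂(11) − log₂(6) = 3.4594 − 2.5850 = 0.8745.
ΔRT = 61.2 × 0.8745 = 53.518 ms.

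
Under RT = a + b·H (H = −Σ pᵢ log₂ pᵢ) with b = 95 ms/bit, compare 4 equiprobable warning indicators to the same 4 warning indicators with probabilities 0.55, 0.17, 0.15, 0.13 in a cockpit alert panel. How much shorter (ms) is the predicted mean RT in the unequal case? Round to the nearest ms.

Equiprobable entropy H₀ = log₂ 4 = 2.0000 bits.
Skewed entropy H = −Σ pᵢ log₂ pᵢ = 1.7021 bits.
ΔRT = b·(H₀ − H) = 95 × 0.2979 = 28.30 ms.

28 ms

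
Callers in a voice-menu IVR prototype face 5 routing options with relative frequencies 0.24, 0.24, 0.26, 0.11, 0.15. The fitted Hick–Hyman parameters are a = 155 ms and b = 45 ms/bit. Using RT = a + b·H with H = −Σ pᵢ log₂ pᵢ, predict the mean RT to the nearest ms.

256 ms

Entropy contributions −pᵢ log₂ pᵢ: 0.4941, 0.4941, 0.5053, 0.3503, 0.4105; sum H = 2.2544 bits.
RT = a + bH = 155 + 45·2.2544 = 256.45 ms.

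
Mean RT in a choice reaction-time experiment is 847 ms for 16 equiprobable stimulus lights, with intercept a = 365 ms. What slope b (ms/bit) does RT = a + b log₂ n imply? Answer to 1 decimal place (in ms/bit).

120.5 ms/bit

log₂(16) = 4 bits.
b = (RT − a)/log₂ n = (847 − 365) / 4 = 120.500 ms/bit.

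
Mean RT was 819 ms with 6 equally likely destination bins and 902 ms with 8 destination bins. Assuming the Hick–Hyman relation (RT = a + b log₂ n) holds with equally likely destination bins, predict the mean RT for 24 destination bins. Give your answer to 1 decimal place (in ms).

1219.0 ms

RT is linear in log₂ n, so two points fix the line:
  b = (902 − 819) / (log₂ 8 − log₂ 6) = 83 / (3 − 2.5850) = 199.982 ms/bit
  a = 819 − 199.982 × 2.5850 = 302.054 ms
Then RT(24) = 302.054 + 199.982 × log₂ 24 = 302.054 + 199.982 × 4.5850 ≈ 1218.964 ms.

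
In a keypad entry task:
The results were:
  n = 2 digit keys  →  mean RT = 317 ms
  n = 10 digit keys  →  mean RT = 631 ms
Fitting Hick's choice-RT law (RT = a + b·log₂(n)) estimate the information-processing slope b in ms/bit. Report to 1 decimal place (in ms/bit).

135.2 ms/bit

The slope on a log₂ axis is (631 − 317) / (3.3219 − 1) = 135.232 ms/bit.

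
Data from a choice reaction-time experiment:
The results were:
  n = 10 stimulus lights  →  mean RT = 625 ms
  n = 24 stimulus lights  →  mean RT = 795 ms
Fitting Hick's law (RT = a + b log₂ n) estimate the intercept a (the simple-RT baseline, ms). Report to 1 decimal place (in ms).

b = (RT₂ − RT₁)/(log₂ n₂ − log₂ n₁) = (795 − 625)/(4.5850 − 3.3219) = 134.596 ms/bit.
a = RT₁ − b·log₂ n₁ = 625 − 134.596 × 3.3219 = 177.880 ms.

177.9 ms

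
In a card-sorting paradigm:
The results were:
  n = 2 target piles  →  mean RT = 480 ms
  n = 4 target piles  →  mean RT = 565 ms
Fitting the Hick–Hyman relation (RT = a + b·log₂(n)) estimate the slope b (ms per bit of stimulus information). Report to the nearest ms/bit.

85 ms/bit

The slope on a log₂ axis is (565 − 480) / (2 − 1) = 85 ms/bit.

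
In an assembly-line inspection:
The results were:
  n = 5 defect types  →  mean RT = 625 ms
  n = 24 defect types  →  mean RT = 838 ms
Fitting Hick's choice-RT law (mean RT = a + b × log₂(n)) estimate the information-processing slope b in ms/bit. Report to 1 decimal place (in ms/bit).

b = (RT₂ − RT₁)/(log₂ n₂ − log₂ n₁) = (838 − 625)/(4.5850 − 2.3219) = 94.121 ms/bit.

94.1 ms/bit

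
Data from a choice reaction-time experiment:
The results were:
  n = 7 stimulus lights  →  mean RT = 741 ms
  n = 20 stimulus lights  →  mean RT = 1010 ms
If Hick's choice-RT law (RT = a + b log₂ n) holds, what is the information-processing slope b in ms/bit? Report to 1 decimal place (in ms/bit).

b = (RT₂ − RT₁)/(log₂ n₂ − log₂ n₁) = (1010 − 741)/(4.3219 − 2.8074) = 177.608 ms/bit.

177.6 ms/bit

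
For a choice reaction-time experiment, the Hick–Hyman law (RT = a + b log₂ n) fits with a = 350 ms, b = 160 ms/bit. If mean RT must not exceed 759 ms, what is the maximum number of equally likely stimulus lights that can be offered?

5

Information budget: (759 − 350)/160 = 2.5562 bits, so n ≤ 2^2.5562 = 5.882 → at most 5.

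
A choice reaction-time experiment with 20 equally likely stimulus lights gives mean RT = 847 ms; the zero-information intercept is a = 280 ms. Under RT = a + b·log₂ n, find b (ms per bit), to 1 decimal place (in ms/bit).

b = (847 − 280) / log₂(20) = 567 / 4.3219 = 131.191 ms/bit.

131.2 ms/bit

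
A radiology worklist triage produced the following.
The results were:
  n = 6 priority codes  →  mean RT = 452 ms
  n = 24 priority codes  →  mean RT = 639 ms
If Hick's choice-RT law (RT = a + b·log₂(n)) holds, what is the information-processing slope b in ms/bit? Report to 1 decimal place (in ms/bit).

93.5 ms/bit

b = (RT₂ − RT₁)/(log₂ n₂ − log₂ n₁) = (639 − 452)/(4.5850 − 2.5850) = 93.500 ms/bit.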